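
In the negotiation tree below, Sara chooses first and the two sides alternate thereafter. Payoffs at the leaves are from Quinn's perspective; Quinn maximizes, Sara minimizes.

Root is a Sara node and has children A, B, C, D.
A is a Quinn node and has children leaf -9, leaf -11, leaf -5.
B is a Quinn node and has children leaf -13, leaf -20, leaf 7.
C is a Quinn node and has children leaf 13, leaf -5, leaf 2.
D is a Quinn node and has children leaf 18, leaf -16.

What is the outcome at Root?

-5

A (Quinn): max(-9, -11, -5) = -5
B (Quinn): max(-13, -20, 7) = 7
C (Quinn): max(13, -5, 2) = 13
D (Quinn): max(18, -16) = 18
Root (Sara): min(-5, 7, 13, 18) = -5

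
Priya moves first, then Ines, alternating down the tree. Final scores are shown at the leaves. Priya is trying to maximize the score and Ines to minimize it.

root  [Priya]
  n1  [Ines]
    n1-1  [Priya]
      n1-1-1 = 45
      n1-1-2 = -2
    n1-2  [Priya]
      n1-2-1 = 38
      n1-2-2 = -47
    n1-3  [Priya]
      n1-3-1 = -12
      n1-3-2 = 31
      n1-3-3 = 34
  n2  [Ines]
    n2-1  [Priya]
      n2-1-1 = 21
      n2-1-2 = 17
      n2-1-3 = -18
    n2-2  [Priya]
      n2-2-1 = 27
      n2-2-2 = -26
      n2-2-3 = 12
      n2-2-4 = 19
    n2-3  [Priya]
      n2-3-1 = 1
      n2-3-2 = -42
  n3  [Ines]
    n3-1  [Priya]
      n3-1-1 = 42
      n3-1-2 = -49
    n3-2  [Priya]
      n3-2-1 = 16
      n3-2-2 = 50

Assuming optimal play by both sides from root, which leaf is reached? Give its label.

n3-1-1

n1-1 (Priya): max(45, -2) = 45
n1-2 (Priya): max(38, -47) = 38
n1-3 (Priya): max(-12, 31, 34) = 34
n1 (Ines): min(45, 38, 34) = 34
n2-1 (Priya): max(21, 17, -18) = 21
n2-2 (Priya): max(27, -26, 12, 19) = 27
n2-3 (Priya): max(1, -42) = 1
n2 (Ines): min(21, 27, 1) = 1
n3-1 (Priya): max(42, -49) = 42
n3-2 (Priya): max(16, 50) = 50
n3 (Ines): min(42, 50) = 42
root (Priya): max(34, 1, 42) = 42
At root, Priya picks n3 (highest: 42).
At n3, Ines picks n3-1 (lowest: 42).
At n3-1, Priya picks n3-1-1 (highest: 42).
Terminal value 42.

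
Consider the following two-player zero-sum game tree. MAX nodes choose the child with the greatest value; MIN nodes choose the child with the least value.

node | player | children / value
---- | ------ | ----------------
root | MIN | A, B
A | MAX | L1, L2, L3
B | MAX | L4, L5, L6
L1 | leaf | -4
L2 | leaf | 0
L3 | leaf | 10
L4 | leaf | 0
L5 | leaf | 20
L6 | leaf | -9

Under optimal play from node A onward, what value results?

A (MAX): max(-4, 0, 10) = 10

10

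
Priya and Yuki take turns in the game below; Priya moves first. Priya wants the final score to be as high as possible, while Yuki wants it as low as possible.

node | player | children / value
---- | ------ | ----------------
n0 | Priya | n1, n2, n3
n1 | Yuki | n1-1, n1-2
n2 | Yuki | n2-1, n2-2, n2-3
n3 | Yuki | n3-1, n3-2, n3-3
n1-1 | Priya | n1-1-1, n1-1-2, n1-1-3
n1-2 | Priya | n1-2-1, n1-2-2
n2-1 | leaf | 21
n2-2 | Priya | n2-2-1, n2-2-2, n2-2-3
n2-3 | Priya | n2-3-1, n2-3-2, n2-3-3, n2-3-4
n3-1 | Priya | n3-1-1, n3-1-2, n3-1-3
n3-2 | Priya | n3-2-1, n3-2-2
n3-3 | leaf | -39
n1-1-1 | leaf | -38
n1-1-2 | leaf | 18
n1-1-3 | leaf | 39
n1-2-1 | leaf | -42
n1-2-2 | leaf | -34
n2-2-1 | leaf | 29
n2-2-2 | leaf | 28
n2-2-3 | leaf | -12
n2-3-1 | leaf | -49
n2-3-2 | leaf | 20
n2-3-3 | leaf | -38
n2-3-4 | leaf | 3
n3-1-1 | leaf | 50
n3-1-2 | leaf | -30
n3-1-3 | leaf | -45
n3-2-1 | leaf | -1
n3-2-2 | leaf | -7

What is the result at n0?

n1-1 (Priya): max(-38, 18, 39) = 39
n1-2 (Priya): max(-42, -34) = -34
n1 (Yuki): min(39, -34) = -34
n2-2 (Priya): max(29, 28, -12) = 29
n2-3 (Priya): max(-49, 20, -38, 3) = 20
n2 (Yuki): min(21, 29, 20) = 20
n3-1 (Priya): max(50, -30, -45) = 50
n3-2 (Priya): max(-1, -7) = -1
n3 (Yuki): min(50, -1, -39) = -39
n0 (Priya): max(-34, 20, -39) = 20

20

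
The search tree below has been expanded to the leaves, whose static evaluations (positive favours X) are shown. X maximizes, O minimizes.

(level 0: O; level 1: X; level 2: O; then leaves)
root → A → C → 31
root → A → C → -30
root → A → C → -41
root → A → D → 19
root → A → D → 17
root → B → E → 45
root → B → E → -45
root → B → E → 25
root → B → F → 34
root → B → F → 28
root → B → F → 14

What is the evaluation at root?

14

C (O): min(31, -30, -41) = -41
D (O): min(19, 17) = 17
A (X): max(-41, 17) = 17
E (O): min(45, -45, 25) = -45
F (O): min(34, 28, 14) = 14
B (X): max(-45, 14) = 14
root (O): min(17, 14) = 14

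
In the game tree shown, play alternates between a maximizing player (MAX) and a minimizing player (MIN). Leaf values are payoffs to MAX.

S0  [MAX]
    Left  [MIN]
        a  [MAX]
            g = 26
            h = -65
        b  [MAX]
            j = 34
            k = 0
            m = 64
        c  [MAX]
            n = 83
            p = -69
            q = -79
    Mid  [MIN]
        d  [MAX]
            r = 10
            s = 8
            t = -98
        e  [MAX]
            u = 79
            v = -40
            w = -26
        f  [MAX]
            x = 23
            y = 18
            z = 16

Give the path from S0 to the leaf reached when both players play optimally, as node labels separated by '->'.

S0 -> Left -> a -> g

a (MAX): max(26, -65) = 26
b (MAX): max(34, 0, 64) = 64
c (MAX): max(83, -69, -79) = 83
Left (MIN): min(26, 64, 83) = 26
d (MAX): max(10, 8, -98) = 10
e (MAX): max(79, -40, -26) = 79
f (MAX): max(23, 18, 16) = 23
Mid (MIN): min(10, 79, 23) = 10
S0 (MAX): max(26, 10) = 26
At S0, MAX picks Left (highest: 26).
At Left, MIN picks a (lowest: 26).
At a, MAX picks g (highest: 26).
Terminal value 26.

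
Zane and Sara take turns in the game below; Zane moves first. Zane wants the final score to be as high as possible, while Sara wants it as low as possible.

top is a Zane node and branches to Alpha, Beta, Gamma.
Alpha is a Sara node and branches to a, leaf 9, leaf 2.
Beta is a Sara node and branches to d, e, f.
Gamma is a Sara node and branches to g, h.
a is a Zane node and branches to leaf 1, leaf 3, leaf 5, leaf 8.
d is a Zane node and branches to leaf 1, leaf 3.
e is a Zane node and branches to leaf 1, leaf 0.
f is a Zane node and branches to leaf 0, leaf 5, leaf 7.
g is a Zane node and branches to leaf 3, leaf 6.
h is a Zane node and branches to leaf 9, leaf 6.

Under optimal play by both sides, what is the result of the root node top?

a (Zane): max(1, 3, 5, 8) = 8
Alpha (Sara): min(8, 9, 2) = 2
d (Zane): max(1, 3) = 3
e (Zane): max(1, 0) = 1
f (Zane): max(0, 5, 7) = 7
Beta (Sara): min(3, 1, 7) = 1
g (Zane): max(3, 6) = 6
h (Zane): max(9, 6) = 9
Gamma (Sara): min(6, 9) = 6
top (Zane): max(2, 1, 6) = 6

6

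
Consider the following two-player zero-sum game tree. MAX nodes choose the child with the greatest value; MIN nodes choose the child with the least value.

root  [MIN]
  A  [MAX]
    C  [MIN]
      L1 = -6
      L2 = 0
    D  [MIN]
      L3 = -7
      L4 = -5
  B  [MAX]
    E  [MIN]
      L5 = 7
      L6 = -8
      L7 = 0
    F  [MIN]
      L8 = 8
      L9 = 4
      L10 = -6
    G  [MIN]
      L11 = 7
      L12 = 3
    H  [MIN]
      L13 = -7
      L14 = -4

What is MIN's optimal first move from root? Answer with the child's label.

C (MIN): min(-6, 0) = -6
D (MIN): min(-7, -5) = -7
A (MAX): max(-6, -7) = -6
E (MIN): min(7, -8, 0) = -8
F (MIN): min(8, 4, -6) = -6
G (MIN): min(7, 3) = 3
H (MIN): min(-7, -4) = -7
B (MAX): max(-8, -6, 3, -7) = 3
root (MIN): min(-6, 3) = -6
MIN at root wants the lowest of {A=-6, B=3}, so chooses A.

A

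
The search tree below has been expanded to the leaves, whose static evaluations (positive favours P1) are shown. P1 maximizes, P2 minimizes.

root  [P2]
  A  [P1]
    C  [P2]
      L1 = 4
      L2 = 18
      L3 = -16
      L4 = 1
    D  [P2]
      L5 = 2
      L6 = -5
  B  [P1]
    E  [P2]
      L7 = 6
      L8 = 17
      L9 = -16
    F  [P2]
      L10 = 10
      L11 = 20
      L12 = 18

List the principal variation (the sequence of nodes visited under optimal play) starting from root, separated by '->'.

C (P2): min(4, 18, -16, 1) = -16
D (P2): min(2, -5) = -5
A (P1): max(-16, -5) = -5
E (P2): min(6, 17, -16) = -16
F (P2): min(10, 20, 18) = 10
B (P1): max(-16, 10) = 10
root (P2): min(-5, 10) = -5
At root, P2 picks A (lowest: -5).
At A, P1 picks D (highest: -5).
At D, P2 picks L6 (lowest: -5).
Terminal value -5.

root -> A -> D -> L6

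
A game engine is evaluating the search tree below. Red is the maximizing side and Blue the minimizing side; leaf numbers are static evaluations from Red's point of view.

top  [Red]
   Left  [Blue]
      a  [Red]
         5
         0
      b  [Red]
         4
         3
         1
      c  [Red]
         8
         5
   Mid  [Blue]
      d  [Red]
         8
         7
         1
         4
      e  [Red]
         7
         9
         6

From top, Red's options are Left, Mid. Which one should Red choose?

a (Red): max(5, 0) = 5
b (Red): max(4, 3, 1) = 4
c (Red): max(8, 5) = 8
Left (Blue): min(5, 4, 8) = 4
d (Red): max(8, 7, 1, 4) = 8
e (Red): max(7, 9, 6) = 9
Mid (Blue): min(8, 9) = 8
top (Red): max(4, 8) = 8
Red at top wants the highest of {Left=4, Mid=8}, so chooses Mid.

Mid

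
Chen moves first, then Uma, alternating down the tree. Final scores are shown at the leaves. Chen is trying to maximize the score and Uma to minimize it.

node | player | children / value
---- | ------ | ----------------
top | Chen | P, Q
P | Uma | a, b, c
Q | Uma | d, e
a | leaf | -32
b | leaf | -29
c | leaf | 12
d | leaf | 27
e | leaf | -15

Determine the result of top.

P (Uma): min(-32, -29, 12) = -32
Q (Uma): min(27, -15) = -15
top (Chen): max(-32, -15) = -15

-15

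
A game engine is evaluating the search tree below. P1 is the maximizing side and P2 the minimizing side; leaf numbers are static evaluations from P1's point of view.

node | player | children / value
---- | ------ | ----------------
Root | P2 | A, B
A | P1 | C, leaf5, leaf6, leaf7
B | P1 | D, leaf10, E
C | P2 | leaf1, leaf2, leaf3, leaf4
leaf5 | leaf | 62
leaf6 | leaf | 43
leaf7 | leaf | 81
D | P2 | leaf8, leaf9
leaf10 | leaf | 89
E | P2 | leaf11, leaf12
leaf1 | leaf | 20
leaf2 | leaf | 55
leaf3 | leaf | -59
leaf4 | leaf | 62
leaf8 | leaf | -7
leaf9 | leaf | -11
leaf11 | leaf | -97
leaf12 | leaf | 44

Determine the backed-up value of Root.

81

C (P2): min(20, 55, -59, 62) = -59
A (P1): max(-59, 62, 43, 81) = 81
D (P2): min(-7, -11) = -11
E (P2): min(-97, 44) = -97
B (P1): max(-11, 89, -97) = 89
Root (P2): min(81, 89) = 81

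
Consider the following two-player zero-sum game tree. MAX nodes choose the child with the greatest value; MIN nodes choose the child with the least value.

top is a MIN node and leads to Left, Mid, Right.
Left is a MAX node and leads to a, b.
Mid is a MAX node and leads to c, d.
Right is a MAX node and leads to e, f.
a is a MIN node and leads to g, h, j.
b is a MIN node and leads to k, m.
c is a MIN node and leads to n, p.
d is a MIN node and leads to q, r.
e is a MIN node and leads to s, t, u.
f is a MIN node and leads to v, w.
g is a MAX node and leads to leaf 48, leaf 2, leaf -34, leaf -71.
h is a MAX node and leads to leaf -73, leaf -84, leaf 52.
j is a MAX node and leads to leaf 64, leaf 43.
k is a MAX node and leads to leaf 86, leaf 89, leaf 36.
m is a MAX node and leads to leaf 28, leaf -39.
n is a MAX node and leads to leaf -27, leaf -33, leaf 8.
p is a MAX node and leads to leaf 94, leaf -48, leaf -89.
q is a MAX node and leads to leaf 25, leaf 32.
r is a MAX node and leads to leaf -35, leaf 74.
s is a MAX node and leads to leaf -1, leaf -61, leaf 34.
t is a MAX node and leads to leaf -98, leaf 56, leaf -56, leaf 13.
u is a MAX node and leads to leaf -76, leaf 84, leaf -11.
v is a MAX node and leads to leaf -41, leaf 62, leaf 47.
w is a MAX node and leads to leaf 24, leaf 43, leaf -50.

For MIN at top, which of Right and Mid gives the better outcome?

Mid

s (MAX): max(-1, -61, 34) = 34
t (MAX): max(-98, 56, -56, 13) = 56
u (MAX): max(-76, 84, -11) = 84
e (MIN): min(34, 56, 84) = 34
v (MAX): max(-41, 62, 47) = 62
w (MAX): max(24, 43, -50) = 43
f (MIN): min(62, 43) = 43
Right (MAX): max(34, 43) = 43
n (MAX): max(-27, -33, 8) = 8
p (MAX): max(94, -48, -89) = 94
c (MIN): min(8, 94) = 8
q (MAX): max(25, 32) = 32
r (MAX): max(-35, 74) = 74
d (MIN): min(32, 74) = 32
Mid (MAX): max(8, 32) = 32
MIN prefers the lower value; Right=43, Mid=32. Mid is better since 32 < 43.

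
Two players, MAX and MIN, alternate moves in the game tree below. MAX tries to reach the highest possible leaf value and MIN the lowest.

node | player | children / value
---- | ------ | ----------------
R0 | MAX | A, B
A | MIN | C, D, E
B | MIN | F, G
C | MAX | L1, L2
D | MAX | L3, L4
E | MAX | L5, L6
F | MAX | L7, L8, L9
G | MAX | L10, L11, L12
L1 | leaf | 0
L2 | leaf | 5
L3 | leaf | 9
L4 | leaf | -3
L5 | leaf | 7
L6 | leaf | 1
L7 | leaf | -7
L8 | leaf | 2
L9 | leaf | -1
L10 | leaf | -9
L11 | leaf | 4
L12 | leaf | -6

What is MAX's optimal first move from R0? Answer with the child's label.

C (MAX): max(0, 5) = 5
D (MAX): max(9, -3) = 9
E (MAX): max(7, 1) = 7
A (MIN): min(5, 9, 7) = 5
F (MAX): max(-7, 2, -1) = 2
G (MAX): max(-9, 4, -6) = 4
B (MIN): min(2, 4) = 2
R0 (MAX): max(5, 2) = 5
MAX at R0 wants the highest of {A=5, B=2}, so chooses A.

A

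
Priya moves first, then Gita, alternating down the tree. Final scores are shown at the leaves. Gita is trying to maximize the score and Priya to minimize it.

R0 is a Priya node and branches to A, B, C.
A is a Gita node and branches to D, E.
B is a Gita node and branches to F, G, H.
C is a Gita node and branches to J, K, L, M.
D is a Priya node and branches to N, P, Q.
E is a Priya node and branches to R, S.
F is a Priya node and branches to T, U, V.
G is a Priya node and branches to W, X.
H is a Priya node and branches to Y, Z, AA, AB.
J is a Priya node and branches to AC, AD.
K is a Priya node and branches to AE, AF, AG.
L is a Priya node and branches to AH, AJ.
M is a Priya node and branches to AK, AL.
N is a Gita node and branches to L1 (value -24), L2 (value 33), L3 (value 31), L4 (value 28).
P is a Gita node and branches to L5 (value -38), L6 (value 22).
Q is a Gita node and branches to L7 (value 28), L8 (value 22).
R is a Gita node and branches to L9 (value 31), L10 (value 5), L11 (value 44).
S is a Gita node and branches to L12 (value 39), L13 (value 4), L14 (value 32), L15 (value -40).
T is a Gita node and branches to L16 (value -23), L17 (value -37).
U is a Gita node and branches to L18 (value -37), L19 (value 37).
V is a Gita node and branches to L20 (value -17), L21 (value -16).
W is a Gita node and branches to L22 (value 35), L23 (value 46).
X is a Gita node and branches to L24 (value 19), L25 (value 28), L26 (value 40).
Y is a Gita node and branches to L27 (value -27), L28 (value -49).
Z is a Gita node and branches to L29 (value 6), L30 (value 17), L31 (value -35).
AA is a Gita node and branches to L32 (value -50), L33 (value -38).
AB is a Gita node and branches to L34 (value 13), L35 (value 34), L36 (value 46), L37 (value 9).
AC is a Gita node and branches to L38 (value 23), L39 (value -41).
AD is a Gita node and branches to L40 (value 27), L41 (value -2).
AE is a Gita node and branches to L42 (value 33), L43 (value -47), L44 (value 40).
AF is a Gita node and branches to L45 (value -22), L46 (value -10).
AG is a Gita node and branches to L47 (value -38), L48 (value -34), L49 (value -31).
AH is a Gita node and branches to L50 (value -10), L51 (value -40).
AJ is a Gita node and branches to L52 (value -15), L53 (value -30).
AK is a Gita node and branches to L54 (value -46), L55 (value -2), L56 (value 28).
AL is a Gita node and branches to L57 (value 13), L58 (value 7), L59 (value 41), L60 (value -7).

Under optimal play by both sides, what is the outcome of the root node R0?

28

N (Gita): max(-24, 33, 31, 28) = 33
P (Gita): max(-38, 22) = 22
Q (Gita): max(28, 22) = 28
D (Priya): min(33, 22, 28) = 22
R (Gita): max(31, 5, 44) = 44
S (Gita): max(39, 4, 32, -40) = 39
E (Priya): min(44, 39) = 39
A (Gita): max(22, 39) = 39
T (Gita): max(-23, -37) = -23
U (Gita): max(-37, 37) = 37
V (Gita): max(-17, -16) = -16
F (Priya): min(-23, 37, -16) = -23
W (Gita): max(35, 46) = 46
X (Gita): max(19, 28, 40) = 40
G (Priya): min(46, 40) = 40
Y (Gita): max(-27, -49) = -27
Z (Gita): max(6, 17, -35) = 17
AA (Gita): max(-50, -38) = -38
AB (Gita): max(13, 34, 46, 9) = 46
H (Priya): min(-27, 17, -38, 46) = -38
B (Gita): max(-23, 40, -38) = 40
AC (Gita): max(23, -41) = 23
AD (Gita): max(27, -2) = 27
J (Priya): min(23, 27) = 23
AE (Gita): max(33, -47, 40) = 40
AF (Gita): max(-22, -10) = -10
AG (Gita): max(-38, -34, -31) = -31
K (Priya): min(40, -10, -31) = -31
AH (Gita): max(-10, -40) = -10
AJ (Gita): max(-15, -30) = -15
L (Priya): min(-10, -15) = -15
AK (Gita): max(-46, -2, 28) = 28
AL (Gita): max(13, 7, 41, -7) = 41
M (Priya): min(28, 41) = 28
C (Gita): max(23, -31, -15, 28) = 28
R0 (Priya): min(39, 40, 28) = 28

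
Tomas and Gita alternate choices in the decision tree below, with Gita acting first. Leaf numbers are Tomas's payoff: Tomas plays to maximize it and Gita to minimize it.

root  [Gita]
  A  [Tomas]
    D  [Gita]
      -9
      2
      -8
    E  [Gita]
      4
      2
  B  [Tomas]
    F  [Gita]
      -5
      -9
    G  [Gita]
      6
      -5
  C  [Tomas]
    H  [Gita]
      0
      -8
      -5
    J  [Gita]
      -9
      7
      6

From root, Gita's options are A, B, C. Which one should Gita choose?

D (Gita): min(-9, 2, -8) = -9
E (Gita): min(4, 2) = 2
A (Tomas): max(-9, 2) = 2
F (Gita): min(-5, -9) = -9
G (Gita): min(6, -5) = -5
B (Tomas): max(-9, -5) = -5
H (Gita): min(0, -8, -5) = -8
J (Gita): min(-9, 7, 6) = -9
C (Tomas): max(-8, -9) = -8
root (Gita): min(2, -5, -8) = -8
Gita at root wants the lowest of {A=2, B=-5, C=-8}, so chooses C.

C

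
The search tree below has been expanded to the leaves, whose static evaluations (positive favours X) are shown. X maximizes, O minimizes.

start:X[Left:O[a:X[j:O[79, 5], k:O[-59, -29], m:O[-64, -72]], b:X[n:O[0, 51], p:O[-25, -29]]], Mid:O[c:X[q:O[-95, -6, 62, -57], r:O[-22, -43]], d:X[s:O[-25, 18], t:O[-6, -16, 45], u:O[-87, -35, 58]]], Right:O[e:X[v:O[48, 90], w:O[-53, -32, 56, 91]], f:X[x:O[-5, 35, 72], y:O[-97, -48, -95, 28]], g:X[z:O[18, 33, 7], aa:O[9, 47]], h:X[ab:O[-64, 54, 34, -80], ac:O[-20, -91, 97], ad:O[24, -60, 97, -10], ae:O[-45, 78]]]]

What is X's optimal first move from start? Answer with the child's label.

Left

j (O): min(79, 5) = 5
k (O): min(-59, -29) = -59
m (O): min(-64, -72) = -72
a (X): max(5, -59, -72) = 5
n (O): min(0, 51) = 0
p (O): min(-25, -29) = -29
b (X): max(0, -29) = 0
Left (O): min(5, 0) = 0
q (O): min(-95, -6, 62, -57) = -95
r (O): min(-22, -43) = -43
c (X): max(-95, -43) = -43
s (O): min(-25, 18) = -25
t (O): min(-6, -16, 45) = -16
u (O): min(-87, -35, 58) = -87
d (X): max(-25, -16, -87) = -16
Mid (O): min(-43, -16) = -43
v (O): min(48, 90) = 48
w (O): min(-53, -32, 56, 91) = -53
e (X): max(48, -53) = 48
x (O): min(-5, 35, 72) = -5
y (O): min(-97, -48, -95, 28) = -97
f (X): max(-5, -97) = -5
z (O): min(18, 33, 7) = 7
aa (O): min(9, 47) = 9
g (X): max(7, 9) = 9
ab (O): min(-64, 54, 34, -80) = -80
ac (O): min(-20, -91, 97) = -91
ad (O): min(24, -60, 97, -10) = -60
ae (O): min(-45, 78) = -45
h (X): max(-80, -91, -60, -45) = -45
Right (O): min(48, -5, 9, -45) = -45
start (X): max(0, -43, -45) = 0
X at start wants the highest of {Left=0, Mid=-43, Right=-45}, so chooses Left.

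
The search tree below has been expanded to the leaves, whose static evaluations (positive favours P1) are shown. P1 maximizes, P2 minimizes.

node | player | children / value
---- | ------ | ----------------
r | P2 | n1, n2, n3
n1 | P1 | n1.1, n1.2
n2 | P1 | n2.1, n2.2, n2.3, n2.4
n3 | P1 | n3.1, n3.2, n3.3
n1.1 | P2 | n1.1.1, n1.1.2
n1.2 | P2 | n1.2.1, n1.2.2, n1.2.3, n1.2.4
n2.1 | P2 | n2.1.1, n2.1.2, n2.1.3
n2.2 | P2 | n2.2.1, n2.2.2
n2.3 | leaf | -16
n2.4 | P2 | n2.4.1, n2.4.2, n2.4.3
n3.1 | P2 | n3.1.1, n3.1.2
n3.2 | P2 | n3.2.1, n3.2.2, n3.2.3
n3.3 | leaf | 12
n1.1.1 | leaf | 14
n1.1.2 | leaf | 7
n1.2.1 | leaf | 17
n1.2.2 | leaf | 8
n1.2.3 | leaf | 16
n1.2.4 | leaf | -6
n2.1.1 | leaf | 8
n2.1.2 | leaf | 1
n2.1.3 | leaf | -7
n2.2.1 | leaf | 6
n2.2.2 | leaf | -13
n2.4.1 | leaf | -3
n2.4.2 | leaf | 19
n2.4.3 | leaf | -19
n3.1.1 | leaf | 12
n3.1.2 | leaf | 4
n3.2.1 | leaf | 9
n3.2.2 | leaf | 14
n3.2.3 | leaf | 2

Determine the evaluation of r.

-7

n1.1 (P2): min(14, 7) = 7
n1.2 (P2): min(17, 8, 16, -6) = -6
n1 (P1): max(7, -6) = 7
n2.1 (P2): min(8, 1, -7) = -7
n2.2 (P2): min(6, -13) = -13
n2.4 (P2): min(-3, 19, -19) = -19
n2 (P1): max(-7, -13, -16, -19) = -7
n3.1 (P2): min(12, 4) = 4
n3.2 (P2): min(9, 14, 2) = 2
n3 (P1): max(4, 2, 12) = 12
r (P2): min(7, -7, 12) = -7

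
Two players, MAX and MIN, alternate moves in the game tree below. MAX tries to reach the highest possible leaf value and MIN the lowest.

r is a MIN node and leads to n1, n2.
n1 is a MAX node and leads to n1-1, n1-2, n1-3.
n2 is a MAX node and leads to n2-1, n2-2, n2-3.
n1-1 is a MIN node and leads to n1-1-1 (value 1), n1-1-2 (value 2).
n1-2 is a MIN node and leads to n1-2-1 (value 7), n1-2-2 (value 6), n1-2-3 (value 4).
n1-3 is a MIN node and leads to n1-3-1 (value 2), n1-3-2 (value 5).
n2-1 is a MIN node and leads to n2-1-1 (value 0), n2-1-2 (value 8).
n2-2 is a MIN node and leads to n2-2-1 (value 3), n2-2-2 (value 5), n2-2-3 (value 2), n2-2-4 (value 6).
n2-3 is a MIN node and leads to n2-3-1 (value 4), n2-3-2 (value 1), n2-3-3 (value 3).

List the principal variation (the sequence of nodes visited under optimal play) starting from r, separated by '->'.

n1-1 (MIN): min(1, 2) = 1
n1-2 (MIN): min(7, 6, 4) = 4
n1-3 (MIN): min(2, 5) = 2
n1 (MAX): max(1, 4, 2) = 4
n2-1 (MIN): min(0, 8) = 0
n2-2 (MIN): min(3, 5, 2, 6) = 2
n2-3 (MIN): min(4, 1, 3) = 1
n2 (MAX): max(0, 2, 1) = 2
r (MIN): min(4, 2) = 2
At r, MIN picks n2 (lowest: 2).
At n2, MAX picks n2-2 (highest: 2).
At n2-2, MIN picks n2-2-3 (lowest: 2).
Terminal value 2.

r -> n2 -> n2-2 -> n2-2-3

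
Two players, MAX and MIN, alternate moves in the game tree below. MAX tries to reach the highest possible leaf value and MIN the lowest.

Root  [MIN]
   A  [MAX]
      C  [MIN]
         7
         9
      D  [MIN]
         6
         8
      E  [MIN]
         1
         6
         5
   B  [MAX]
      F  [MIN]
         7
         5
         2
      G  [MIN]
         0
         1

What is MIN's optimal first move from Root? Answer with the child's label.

C (MIN): min(7, 9) = 7
D (MIN): min(6, 8) = 6
E (MIN): min(1, 6, 5) = 1
A (MAX): max(7, 6, 1) = 7
F (MIN): min(7, 5, 2) = 2
G (MIN): min(0, 1) = 0
B (MAX): max(2, 0) = 2
Root (MIN): min(7, 2) = 2
MIN at Root wants the lowest of {A=7, B=2}, so chooses B.

B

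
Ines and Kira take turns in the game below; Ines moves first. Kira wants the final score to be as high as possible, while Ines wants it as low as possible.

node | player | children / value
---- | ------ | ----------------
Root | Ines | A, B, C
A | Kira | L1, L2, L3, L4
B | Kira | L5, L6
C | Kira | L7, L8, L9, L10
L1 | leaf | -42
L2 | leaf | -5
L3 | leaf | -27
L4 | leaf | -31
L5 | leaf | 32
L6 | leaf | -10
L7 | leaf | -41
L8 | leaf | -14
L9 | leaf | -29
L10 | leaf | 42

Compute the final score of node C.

C (Kira): max(-41, -14, -29, 42) = 42

42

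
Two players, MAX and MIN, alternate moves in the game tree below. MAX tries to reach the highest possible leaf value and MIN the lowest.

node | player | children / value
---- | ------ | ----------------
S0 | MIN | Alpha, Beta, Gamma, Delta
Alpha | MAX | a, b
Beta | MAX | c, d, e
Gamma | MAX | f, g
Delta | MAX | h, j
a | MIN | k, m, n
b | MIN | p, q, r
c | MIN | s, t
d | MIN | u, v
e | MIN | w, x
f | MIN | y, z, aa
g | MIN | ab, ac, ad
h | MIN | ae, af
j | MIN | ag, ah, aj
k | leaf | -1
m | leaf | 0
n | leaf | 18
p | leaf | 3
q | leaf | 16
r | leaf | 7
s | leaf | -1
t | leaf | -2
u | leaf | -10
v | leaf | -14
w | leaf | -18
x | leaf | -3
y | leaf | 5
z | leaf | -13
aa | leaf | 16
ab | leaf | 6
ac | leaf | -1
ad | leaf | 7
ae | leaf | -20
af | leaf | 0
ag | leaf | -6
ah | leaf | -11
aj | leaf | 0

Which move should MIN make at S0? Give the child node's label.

Delta

a (MIN): min(-1, 0, 18) = -1
b (MIN): min(3, 16, 7) = 3
Alpha (MAX): max(-1, 3) = 3
c (MIN): min(-1, -2) = -2
d (MIN): min(-10, -14) = -14
e (MIN): min(-18, -3) = -18
Beta (MAX): max(-2, -14, -18) = -2
f (MIN): min(5, -13, 16) = -13
g (MIN): min(6, -1, 7) = -1
Gamma (MAX): max(-13, -1) = -1
h (MIN): min(-20, 0) = -20
j (MIN): min(-6, -11, 0) = -11
Delta (MAX): max(-20, -11) = -11
S0 (MIN): min(3, -2, -1, -11) = -11
MIN at S0 wants the lowest of {Alpha=3, Beta=-2, Gamma=-1, Delta=-11}, so chooses Delta.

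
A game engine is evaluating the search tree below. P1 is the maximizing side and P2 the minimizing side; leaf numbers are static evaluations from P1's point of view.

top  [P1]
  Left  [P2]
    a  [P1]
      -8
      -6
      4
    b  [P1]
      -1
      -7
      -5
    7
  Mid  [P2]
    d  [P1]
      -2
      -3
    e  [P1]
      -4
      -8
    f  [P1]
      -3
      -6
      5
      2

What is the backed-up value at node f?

5

f (P1): max(-3, -6, 5, 2) = 5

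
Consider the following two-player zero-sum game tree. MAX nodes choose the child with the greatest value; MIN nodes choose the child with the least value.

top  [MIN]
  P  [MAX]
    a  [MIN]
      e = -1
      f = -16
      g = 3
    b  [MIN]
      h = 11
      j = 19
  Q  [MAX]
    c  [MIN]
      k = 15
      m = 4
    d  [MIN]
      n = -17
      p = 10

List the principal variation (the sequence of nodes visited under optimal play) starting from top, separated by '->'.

top -> Q -> c -> m

a (MIN): min(-1, -16, 3) = -16
b (MIN): min(11, 19) = 11
P (MAX): max(-16, 11) = 11
c (MIN): min(15, 4) = 4
d (MIN): min(-17, 10) = -17
Q (MAX): max(4, -17) = 4
top (MIN): min(11, 4) = 4
At top, MIN picks Q (lowest: 4).
At Q, MAX picks c (highest: 4).
At c, MIN picks m (lowest: 4).
Terminal value 4.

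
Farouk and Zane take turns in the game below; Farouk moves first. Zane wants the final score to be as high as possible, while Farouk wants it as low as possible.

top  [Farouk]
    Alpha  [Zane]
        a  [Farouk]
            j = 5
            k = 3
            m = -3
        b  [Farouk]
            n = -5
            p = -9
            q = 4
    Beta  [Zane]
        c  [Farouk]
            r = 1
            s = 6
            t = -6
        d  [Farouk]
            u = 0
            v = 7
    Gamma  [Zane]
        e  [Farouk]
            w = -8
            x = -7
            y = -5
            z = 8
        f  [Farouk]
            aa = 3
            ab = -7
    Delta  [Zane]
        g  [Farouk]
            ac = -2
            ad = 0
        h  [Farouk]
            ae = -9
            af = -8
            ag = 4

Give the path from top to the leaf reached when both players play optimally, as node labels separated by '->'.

a (Farouk): min(5, 3, -3) = -3
b (Farouk): min(-5, -9, 4) = -9
Alpha (Zane): max(-3, -9) = -3
c (Farouk): min(1, 6, -6) = -6
d (Farouk): min(0, 7) = 0
Beta (Zane): max(-6, 0) = 0
e (Farouk): min(-8, -7, -5, 8) = -8
f (Farouk): min(3, -7) = -7
Gamma (Zane): max(-8, -7) = -7
g (Farouk): min(-2, 0) = -2
h (Farouk): min(-9, -8, 4) = -9
Delta (Zane): max(-2, -9) = -2
top (Farouk): min(-3, 0, -7, -2) = -7
At top, Farouk picks Gamma (lowest: -7).
At Gamma, Zane picks f (highest: -7).
At f, Farouk picks ab (lowest: -7).
Terminal value -7.

top -> Gamma -> f -> ab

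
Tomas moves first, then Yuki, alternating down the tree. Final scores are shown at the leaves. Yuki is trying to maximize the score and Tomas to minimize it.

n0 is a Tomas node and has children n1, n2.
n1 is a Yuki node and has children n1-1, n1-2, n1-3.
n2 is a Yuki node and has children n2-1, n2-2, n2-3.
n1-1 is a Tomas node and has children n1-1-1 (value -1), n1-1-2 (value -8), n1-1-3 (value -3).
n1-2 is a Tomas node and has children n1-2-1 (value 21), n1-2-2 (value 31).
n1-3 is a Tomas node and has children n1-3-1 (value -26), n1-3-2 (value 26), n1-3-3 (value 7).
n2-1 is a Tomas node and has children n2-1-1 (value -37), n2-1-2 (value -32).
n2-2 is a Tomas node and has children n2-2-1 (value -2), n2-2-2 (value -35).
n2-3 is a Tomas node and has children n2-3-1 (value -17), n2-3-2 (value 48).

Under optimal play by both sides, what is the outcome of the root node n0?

n1-1 (Tomas): min(-1, -8, -3) = -8
n1-2 (Tomas): min(21, 31) = 21
n1-3 (Tomas): min(-26, 26, 7) = -26
n1 (Yuki): max(-8, 21, -26) = 21
n2-1 (Tomas): min(-37, -32) = -37
n2-2 (Tomas): min(-2, -35) = -35
n2-3 (Tomas): min(-17, 48) = -17
n2 (Yuki): max(-37, -35, -17) = -17
n0 (Tomas): min(21, -17) = -17

-17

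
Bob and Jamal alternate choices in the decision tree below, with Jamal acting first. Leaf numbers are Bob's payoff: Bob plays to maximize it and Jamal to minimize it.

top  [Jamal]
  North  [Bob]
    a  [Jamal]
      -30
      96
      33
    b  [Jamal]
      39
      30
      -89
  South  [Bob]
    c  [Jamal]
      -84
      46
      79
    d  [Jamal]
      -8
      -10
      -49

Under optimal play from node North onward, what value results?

a (Jamal): min(-30, 96, 33) = -30
b (Jamal): min(39, 30, -89) = -89
North (Bob): max(-30, -89) = -30

-30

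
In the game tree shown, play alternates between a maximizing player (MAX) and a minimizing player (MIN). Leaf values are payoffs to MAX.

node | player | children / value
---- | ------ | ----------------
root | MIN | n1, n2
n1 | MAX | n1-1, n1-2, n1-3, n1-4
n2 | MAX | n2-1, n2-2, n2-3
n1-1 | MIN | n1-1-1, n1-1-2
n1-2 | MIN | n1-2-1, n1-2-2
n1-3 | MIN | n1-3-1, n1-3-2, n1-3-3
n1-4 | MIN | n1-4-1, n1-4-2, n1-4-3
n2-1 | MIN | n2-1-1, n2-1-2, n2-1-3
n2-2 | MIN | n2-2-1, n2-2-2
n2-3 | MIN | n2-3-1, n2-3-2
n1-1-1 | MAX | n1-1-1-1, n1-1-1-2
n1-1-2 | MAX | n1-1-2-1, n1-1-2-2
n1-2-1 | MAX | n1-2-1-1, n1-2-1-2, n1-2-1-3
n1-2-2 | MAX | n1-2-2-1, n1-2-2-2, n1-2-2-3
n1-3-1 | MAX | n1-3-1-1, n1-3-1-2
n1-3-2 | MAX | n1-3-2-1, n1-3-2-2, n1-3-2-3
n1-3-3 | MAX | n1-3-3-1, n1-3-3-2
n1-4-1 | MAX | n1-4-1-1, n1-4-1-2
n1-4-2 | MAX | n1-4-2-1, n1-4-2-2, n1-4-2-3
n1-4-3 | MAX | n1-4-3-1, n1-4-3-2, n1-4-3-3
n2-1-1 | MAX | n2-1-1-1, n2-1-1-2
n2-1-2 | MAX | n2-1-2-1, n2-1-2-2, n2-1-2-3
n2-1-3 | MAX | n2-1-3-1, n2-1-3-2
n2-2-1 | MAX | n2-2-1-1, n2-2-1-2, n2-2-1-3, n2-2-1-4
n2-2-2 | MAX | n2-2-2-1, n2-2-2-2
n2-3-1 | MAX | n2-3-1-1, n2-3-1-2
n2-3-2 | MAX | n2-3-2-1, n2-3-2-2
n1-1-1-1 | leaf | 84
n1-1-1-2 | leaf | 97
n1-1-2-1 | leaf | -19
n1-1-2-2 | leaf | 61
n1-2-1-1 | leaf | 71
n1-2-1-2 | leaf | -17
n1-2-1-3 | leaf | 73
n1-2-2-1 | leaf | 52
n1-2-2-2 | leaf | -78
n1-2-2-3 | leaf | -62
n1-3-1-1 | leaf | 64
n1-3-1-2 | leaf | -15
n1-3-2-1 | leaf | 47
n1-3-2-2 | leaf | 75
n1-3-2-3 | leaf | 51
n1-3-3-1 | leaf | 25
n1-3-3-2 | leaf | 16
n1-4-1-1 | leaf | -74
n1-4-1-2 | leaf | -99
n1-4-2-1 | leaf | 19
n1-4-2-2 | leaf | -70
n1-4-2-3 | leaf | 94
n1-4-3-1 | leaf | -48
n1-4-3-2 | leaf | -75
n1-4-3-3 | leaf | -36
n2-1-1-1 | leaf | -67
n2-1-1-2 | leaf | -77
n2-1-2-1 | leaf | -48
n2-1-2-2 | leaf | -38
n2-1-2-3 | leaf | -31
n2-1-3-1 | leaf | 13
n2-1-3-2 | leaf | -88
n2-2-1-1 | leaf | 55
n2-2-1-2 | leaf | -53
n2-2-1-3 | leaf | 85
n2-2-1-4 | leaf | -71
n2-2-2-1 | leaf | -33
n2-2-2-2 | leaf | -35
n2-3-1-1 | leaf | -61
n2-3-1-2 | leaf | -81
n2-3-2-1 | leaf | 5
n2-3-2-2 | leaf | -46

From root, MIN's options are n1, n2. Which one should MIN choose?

n2

n1-1-1 (MAX): max(84, 97) = 97
n1-1-2 (MAX): max(-19, 61) = 61
n1-1 (MIN): min(97, 61) = 61
n1-2-1 (MAX): max(71, -17, 73) = 73
n1-2-2 (MAX): max(52, -78, -62) = 52
n1-2 (MIN): min(73, 52) = 52
n1-3-1 (MAX): max(64, -15) = 64
n1-3-2 (MAX): max(47, 75, 51) = 75
n1-3-3 (MAX): max(25, 16) = 25
n1-3 (MIN): min(64, 75, 25) = 25
n1-4-1 (MAX): max(-74, -99) = -74
n1-4-2 (MAX): max(19, -70, 94) = 94
n1-4-3 (MAX): max(-48, -75, -36) = -36
n1-4 (MIN): min(-74, 94, -36) = -74
n1 (MAX): max(61, 52, 25, -74) = 61
n2-1-1 (MAX): max(-67, -77) = -67
n2-1-2 (MAX): max(-48, -38, -31) = -31
n2-1-3 (MAX): max(13, -88) = 13
n2-1 (MIN): min(-67, -31, 13) = -67
n2-2-1 (MAX): max(55, -53, 85, -71) = 85
n2-2-2 (MAX): max(-33, -35) = -33
n2-2 (MIN): min(85, -33) = -33
n2-3-1 (MAX): max(-61, -81) = -61
n2-3-2 (MAX): max(5, -46) = 5
n2-3 (MIN): min(-61, 5) = -61
n2 (MAX): max(-67, -33, -61) = -33
root (MIN): min(61, -33) = -33
MIN at root wants the lowest of {n1=61, n2=-33}, so chooses n2.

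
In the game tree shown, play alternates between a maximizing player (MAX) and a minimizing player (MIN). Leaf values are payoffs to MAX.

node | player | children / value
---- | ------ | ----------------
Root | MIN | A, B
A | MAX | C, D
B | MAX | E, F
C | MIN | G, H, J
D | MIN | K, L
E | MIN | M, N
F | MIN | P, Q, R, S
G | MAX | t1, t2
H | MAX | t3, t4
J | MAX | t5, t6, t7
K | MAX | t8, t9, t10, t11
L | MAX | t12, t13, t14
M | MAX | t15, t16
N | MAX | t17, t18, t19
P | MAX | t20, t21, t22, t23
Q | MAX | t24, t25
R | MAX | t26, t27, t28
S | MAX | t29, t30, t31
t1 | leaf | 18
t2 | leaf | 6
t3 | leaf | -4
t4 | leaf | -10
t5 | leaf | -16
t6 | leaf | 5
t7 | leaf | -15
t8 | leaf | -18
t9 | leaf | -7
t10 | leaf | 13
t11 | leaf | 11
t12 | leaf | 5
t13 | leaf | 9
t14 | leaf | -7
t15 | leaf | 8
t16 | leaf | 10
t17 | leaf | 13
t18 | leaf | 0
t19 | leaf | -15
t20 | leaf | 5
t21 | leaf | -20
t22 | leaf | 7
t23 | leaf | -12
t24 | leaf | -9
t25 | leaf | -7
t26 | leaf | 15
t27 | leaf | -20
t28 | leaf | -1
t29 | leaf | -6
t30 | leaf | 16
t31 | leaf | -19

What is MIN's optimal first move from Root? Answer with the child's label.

A

G (MAX): max(18, 6) = 18
H (MAX): max(-4, -10) = -4
J (MAX): max(-16, 5, -15) = 5
C (MIN): min(18, -4, 5) = -4
K (MAX): max(-18, -7, 13, 11) = 13
L (MAX): max(5, 9, -7) = 9
D (MIN): min(13, 9) = 9
A (MAX): max(-4, 9) = 9
M (MAX): max(8, 10) = 10
N (MAX): max(13, 0, -15) = 13
E (MIN): min(10, 13) = 10
P (MAX): max(5, -20, 7, -12) = 7
Q (MAX): max(-9, -7) = -7
R (MAX): max(15, -20, -1) = 15
S (MAX): max(-6, 16, -19) = 16
F (MIN): min(7, -7, 15, 16) = -7
B (MAX): max(10, -7) = 10
Root (MIN): min(9, 10) = 9
MIN at Root wants the lowest of {A=9, B=10}, so chooses A.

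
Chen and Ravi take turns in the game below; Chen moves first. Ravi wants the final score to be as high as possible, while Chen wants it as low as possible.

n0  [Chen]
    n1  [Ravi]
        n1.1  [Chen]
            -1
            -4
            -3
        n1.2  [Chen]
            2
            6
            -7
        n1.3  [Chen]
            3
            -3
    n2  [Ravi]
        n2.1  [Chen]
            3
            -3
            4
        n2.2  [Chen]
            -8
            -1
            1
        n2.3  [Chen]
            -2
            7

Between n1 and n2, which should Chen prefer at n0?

n1.1 (Chen): min(-1, -4, -3) = -4
n1.2 (Chen): min(2, 6, -7) = -7
n1.3 (Chen): min(3, -3) = -3
n1 (Ravi): max(-4, -7, -3) = -3
n2.1 (Chen): min(3, -3, 4) = -3
n2.2 (Chen): min(-8, -1, 1) = -8
n2.3 (Chen): min(-2, 7) = -2
n2 (Ravi): max(-3, -8, -2) = -2
Chen prefers the lower value; n1=-3, n2=-2. n1 is better since -3 < -2.

n1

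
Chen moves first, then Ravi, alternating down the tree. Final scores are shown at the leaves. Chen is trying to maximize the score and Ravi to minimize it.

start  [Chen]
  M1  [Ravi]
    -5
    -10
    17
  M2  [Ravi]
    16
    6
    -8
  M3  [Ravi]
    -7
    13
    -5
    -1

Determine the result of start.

M1 (Ravi): min(-5, -10, 17) = -10
M2 (Ravi): min(16, 6, -8) = -8
M3 (Ravi): min(-7, 13, -5, -1) = -7
start (Chen): max(-10, -8, -7) = -7

-7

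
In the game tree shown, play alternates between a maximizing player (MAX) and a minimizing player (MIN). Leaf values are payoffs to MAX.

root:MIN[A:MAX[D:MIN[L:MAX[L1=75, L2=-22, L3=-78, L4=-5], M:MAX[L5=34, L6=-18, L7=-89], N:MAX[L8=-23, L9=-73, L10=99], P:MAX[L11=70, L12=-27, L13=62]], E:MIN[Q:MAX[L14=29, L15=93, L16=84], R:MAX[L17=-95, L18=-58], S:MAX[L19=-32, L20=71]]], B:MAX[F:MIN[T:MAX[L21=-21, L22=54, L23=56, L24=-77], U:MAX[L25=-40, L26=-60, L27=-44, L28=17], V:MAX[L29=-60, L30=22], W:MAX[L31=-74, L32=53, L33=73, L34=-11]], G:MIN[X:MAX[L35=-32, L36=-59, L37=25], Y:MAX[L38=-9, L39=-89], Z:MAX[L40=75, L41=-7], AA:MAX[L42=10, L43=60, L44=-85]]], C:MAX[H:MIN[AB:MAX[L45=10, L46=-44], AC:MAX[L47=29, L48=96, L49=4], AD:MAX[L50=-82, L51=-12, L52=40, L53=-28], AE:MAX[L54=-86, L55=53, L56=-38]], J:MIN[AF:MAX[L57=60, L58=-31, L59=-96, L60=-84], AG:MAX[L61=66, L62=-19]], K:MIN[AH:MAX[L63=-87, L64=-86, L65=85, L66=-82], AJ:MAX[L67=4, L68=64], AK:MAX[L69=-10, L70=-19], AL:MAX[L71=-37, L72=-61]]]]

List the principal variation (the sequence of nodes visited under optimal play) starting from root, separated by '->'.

root -> B -> F -> U -> L28

L (MAX): max(75, -22, -78, -5) = 75
M (MAX): max(34, -18, -89) = 34
N (MAX): max(-23, -73, 99) = 99
P (MAX): max(70, -27, 62) = 70
D (MIN): min(75, 34, 99, 70) = 34
Q (MAX): max(29, 93, 84) = 93
R (MAX): max(-95, -58) = -58
S (MAX): max(-32, 71) = 71
E (MIN): min(93, -58, 71) = -58
A (MAX): max(34, -58) = 34
T (MAX): max(-21, 54, 56, -77) = 56
U (MAX): max(-40, -60, -44, 17) = 17
V (MAX): max(-60, 22) = 22
W (MAX): max(-74, 53, 73, -11) = 73
F (MIN): min(56, 17, 22, 73) = 17
X (MAX): max(-32, -59, 25) = 25
Y (MAX): max(-9, -89) = -9
Z (MAX): max(75, -7) = 75
AA (MAX): max(10, 60, -85) = 60
G (MIN): min(25, -9, 75, 60) = -9
B (MAX): max(17, -9) = 17
AB (MAX): max(10, -44) = 10
AC (MAX): max(29, 96, 4) = 96
AD (MAX): max(-82, -12, 40, -28) = 40
AE (MAX): max(-86, 53, -38) = 53
H (MIN): min(10, 96, 40, 53) = 10
AF (MAX): max(60, -31, -96, -84) = 60
AG (MAX): max(66, -19) = 66
J (MIN): min(60, 66) = 60
AH (MAX): max(-87, -86, 85, -82) = 85
AJ (MAX): max(4, 64) = 64
AK (MAX): max(-10, -19) = -10
AL (MAX): max(-37, -61) = -37
K (MIN): min(85, 64, -10, -37) = -37
C (MAX): max(10, 60, -37) = 60
root (MIN): min(34, 17, 60) = 17
At root, MIN picks B (lowest: 17).
At B, MAX picks F (highest: 17).
At F, MIN picks U (lowest: 17).
At U, MAX picks L28 (highest: 17).
Terminal value 17.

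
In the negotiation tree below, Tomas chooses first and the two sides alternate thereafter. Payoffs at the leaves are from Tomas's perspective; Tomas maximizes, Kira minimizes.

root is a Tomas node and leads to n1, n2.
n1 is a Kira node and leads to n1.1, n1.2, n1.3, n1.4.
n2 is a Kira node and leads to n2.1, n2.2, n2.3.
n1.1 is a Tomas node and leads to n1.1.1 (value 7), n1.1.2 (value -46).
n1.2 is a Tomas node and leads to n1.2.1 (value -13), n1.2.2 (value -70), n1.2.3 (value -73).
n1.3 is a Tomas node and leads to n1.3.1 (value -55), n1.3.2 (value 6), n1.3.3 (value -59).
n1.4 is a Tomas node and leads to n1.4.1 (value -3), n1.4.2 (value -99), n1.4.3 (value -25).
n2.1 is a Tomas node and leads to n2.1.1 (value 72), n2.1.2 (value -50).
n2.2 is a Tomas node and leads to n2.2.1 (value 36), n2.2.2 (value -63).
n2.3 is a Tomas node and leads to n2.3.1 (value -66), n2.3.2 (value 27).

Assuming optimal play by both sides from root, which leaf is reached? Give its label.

n2.3.2

n1.1 (Tomas): max(7, -46) = 7
n1.2 (Tomas): max(-13, -70, -73) = -13
n1.3 (Tomas): max(-55, 6, -59) = 6
n1.4 (Tomas): max(-3, -99, -25) = -3
n1 (Kira): min(7, -13, 6, -3) = -13
n2.1 (Tomas): max(72, -50) = 72
n2.2 (Tomas): max(36, -63) = 36
n2.3 (Tomas): max(-66, 27) = 27
n2 (Kira): min(72, 36, 27) = 27
root (Tomas): max(-13, 27) = 27
At root, Tomas picks n2 (highest: 27).
At n2, Kira picks n2.3 (lowest: 27).
At n2.3, Tomas picks n2.3.2 (highest: 27).
Terminal value 27.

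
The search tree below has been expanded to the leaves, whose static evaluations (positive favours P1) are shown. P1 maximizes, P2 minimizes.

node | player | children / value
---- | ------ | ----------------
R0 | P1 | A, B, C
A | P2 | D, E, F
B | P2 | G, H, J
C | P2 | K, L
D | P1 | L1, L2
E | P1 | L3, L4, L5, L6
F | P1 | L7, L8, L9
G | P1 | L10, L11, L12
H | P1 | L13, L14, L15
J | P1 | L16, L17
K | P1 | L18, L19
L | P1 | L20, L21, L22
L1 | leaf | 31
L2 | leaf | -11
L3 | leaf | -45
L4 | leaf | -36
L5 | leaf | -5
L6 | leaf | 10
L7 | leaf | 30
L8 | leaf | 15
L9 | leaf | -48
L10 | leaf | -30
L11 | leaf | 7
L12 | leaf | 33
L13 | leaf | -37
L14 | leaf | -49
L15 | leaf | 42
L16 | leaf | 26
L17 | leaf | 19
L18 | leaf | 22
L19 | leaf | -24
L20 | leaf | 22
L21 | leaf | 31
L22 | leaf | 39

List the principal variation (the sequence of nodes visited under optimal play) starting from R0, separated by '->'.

R0 -> B -> J -> L16

D (P1): max(31, -11) = 31
E (P1): max(-45, -36, -5, 10) = 10
F (P1): max(30, 15, -48) = 30
A (P2): min(31, 10, 30) = 10
G (P1): max(-30, 7, 33) = 33
H (P1): max(-37, -49, 42) = 42
J (P1): max(26, 19) = 26
B (P2): min(33, 42, 26) = 26
K (P1): max(22, -24) = 22
L (P1): max(22, 31, 39) = 39
C (P2): min(22, 39) = 22
R0 (P1): max(10, 26, 22) = 26
At R0, P1 picks B (highest: 26).
At B, P2 picks J (lowest: 26).
At J, P1 picks L16 (highest: 26).
Terminal value 26.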